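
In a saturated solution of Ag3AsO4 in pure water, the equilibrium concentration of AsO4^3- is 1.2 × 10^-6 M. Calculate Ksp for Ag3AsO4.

Ksp = 5.6 × 10^-23

Ag3AsO4(s) <=> 3 Ag^+(aq) + AsO4^3-(aq)
Stoichiometry gives [Ag^+] = (3/1)[AsO4^3-] = 3.60 × 10^-6 M.
Ksp = [Ag^+]^3[AsO4^3-]
Ksp = (3.60 x 10^-6)^3 × 1.2 × 10^-6 = 5.6 × 10^-23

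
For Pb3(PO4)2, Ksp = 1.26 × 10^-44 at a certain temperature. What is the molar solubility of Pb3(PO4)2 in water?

Pb3(PO4)2(s) ⇌ 3 Pb^2+(aq) + 2 PO4^3-(aq)
Ksp = [Pb^2+]^3[PO4^3-]^2
If s mol/L of Pb3(PO4)2 dissolves, [Pb^2+] = 3s and [PO4^3-] = 2s.
Ksp = (3s)^3(2s)^2 = 108s^5
s^5 = 1.26 × 10^-44 / 108, so s = 6.51 x 10^-10 M

s = 6.51 x 10^-10 M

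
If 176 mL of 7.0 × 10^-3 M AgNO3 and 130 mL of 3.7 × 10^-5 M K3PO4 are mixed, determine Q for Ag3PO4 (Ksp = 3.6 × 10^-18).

Total volume = 176 + 130 = 306 mL.
[Ag^+] = 7.0 x 10^-3 × (176/306) = 4.03 x 10^-3 M
[PO4^3-] = 3.7 × 10^-5 × (130/306) = 1.57 × 10^-5 M
Ag3PO4(s) ⇌ 3 Ag^+(aq) + PO4^3-(aq), so Q = [Ag^+]^3[PO4^3-]
Q = (4.03 × 10^-3)^3(1.57 x 10^-5) = 1.0 × 10^-12
Q > Ksp, so Ag3PO4 will precipitate.

Q = 1.0 × 10^-12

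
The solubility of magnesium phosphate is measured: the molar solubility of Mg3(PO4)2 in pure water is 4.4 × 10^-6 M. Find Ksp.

Mg3(PO4)2(s) <=> 3 Mg^2+(aq) + 2 PO4^3-(aq)
With molar solubility s: [Mg^2+] = 3s, [PO4^3-] = 2s.
Ksp = [Mg^2+]^3[PO4^3-]^2
Substituting: Ksp = (3s)^3(2s)^2 = 108s^5
With s = 4.4 x 10^-6: Ksp = 1.8 × 10^-25

1.8e-25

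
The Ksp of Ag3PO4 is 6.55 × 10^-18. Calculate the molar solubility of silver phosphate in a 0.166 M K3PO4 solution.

Ag3PO4(s) ⇌ 3 Ag^+ + PO4^3-
Ksp = [Ag^+]^3[PO4^3-]
Let s = moles of Ag3PO4 that dissolve per litre. [Ag^+] = 3s, [PO4^3-] = 0.166 + s ≈ 0.166 (Ksp is small, so little additional dissolves).
Ksp ≈ (3s)^3 × 0.166
s = 1.13 × 10^-6 M
Check: s = 1.1 × 10^-6 ≪ 0.166, so the approximation is valid.

1.13 × 10^-6 M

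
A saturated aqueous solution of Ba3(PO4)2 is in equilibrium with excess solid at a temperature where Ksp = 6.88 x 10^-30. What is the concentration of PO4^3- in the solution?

Ba3(PO4)2(s) ⇌ 3 Ba^2+ + 2 PO4^3-
Ksp = [Ba^2+]^3[PO4^3-]^2
Let s = molar solubility. Then [Ba^2+] = 3s and [PO4^3-] = 2s.
Ksp = (3s)^3(2s)^2 = 108s^5
s^5 = 6.88 x 10^-30 / 108, so s = 5.765 x 10^-7 M
[PO4^3-] = 2s = 1.15 x 10^-6 M

[PO4^3-] = 1.15 x 10^-6 M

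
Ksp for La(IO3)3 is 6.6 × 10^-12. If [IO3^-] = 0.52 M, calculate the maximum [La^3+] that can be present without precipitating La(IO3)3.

La(IO3)3(s) ⇌ La^3+ + 3 IO3^-
Ksp = [La^3+][IO3^-]^3
Precipitation begins when Q = Ksp. With [IO3^-] = 0.52 M:
6.6 × 10^-12 = (0.52)^3 × [La^3+]
[La^3+] = (6.6 × 10^-12 / 1.41 × 10^-1) = 4.7 × 10^-11 M

[La^3+] = 4.7 × 10^-11 M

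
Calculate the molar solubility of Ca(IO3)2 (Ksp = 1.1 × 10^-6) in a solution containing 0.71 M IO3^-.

s ≈ 2.2e-6 M

Ca(IO3)2(s) ⇌ Ca^2+ + 2 IO3^-
Ksp = [Ca^2+][IO3^-]^2
Let s = moles of Ca(IO3)2 that dissolve per litre. [Ca^2+] = s, [IO3^-] = 0.71 + 2s ≈ 0.71 (common-ion effect: IO3^- is already 0.71 M).
Ksp ≈ s × (0.71)^2
s = 2.2 × 10^-6 M
Check: 2s = 4.4 x 10^-6 ≪ 0.71, so the approximation is valid.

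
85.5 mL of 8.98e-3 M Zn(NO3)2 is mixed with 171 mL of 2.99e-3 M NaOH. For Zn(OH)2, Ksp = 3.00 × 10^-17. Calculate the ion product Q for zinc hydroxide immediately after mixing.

1.19e-8

Total volume = 85.5 + 171 = 256.5 mL.
[Zn^2+] = 8.98 × 10^-3 × (85.5/256.5) = 2.993 x 10^-3 M
[OH^-] = 2.99 × 10^-3 × (171/256.5) = 1.993 × 10^-3 M
Zn(OH)2(s) <=> Zn^2+ + 2 OH^-, so Q = [Zn^2+][OH^-]^2
Q = (2.993 × 10^-3)(1.993 × 10^-3)^2 = 1.19 x 10^-8
Q > Ksp, so Zn(OH)2 will precipitate.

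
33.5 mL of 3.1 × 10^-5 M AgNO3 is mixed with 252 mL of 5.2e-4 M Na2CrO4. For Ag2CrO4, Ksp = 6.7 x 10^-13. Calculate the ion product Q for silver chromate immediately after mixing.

Q ≈ 6.1e-15

Total volume = 33.5 + 252 = 285.5 mL.
[Ag^+] = 3.1 × 10^-5 × (33.5/285.5) = 3.64 × 10^-6 M
[CrO4^2-] = 5.2 x 10^-4 × (252/285.5) = 4.59 x 10^-4 M
Ag2CrO4(s) <=> 2 Ag^+(aq) + CrO4^2-(aq), so Q = [Ag^+]^2[CrO4^2-]
Q = (3.64 × 10^-6)^2(4.59 x 10^-4) = 6.1 x 10^-15
Q < Ksp, so no precipitate of Ag2CrO4 forms.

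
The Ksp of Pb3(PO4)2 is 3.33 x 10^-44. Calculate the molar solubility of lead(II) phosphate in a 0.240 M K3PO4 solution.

s ≈ 2.78e-15 M

Pb3(PO4)2(s) ⇌ 3 Pb^2+ + 2 PO4^3-
Ksp = [Pb^2+]^3[PO4^3-]^2
Let s = moles of Pb3(PO4)2 that dissolve per litre. [Pb^2+] = 3s, [PO4^3-] = 0.240 + 2s ≈ 0.240 (Ksp is small, so little additional dissolves).
Ksp ≈ (3s)^3 × (0.240)^2
s = 2.78 × 10^-15 M
Check: 2s = 5.6 × 10^-15 ≪ 0.240, so the approximation is valid.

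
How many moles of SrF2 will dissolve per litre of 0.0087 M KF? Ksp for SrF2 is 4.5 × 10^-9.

SrF2(s) ⇌ Sr^2+ + 2 F^-
Ksp = [Sr^2+][F^-]^2
If s mol/L dissolves here, [Sr^2+] = s, [F^-] = 0.0087 + 2s ≈ 0.0087 (common-ion effect: F^- is already 0.0087 M).
Ksp ≈ s × (0.0087)^2
s = 5.9 x 10^-5 M
Check: 2s = 1.2 × 10^-4 ≪ 0.0087, so the approximation is valid.

s = 5.9e-5 M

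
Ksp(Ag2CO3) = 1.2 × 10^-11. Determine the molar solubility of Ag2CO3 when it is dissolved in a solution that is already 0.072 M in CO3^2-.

Ag2CO3(s) <=> 2 Ag^+(aq) + CO3^2-(aq)
Ksp = [Ag^+]^2[CO3^2-]
If s mol/L dissolves here, [Ag^+] = 2s, [CO3^2-] = 0.072 + s ≈ 0.072 (common-ion effect: CO3^2- is already 0.072 M).
Ksp ≈ (2s)^2 × 0.072
s = 6.5 × 10^-6 M
Check: s = 6.5 × 10^-6 ≪ 0.072, so the approximation is valid.

6.5e-6 M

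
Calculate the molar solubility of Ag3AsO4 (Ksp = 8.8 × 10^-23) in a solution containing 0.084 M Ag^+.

Ag3AsO4(s) <=> 3 Ag^+(aq) + AsO4^3-(aq)
Ksp = [Ag^+]^3[AsO4^3-]
Let s be the molar solubility in this solution. [Ag^+] = 0.084 + 3s ≈ 0.084, [AsO4^3-] = s (common-ion effect: Ag^+ is already 0.084 M).
Ksp ≈ (0.084)^3 × s
s = 1.5 × 10^-19 M
Check: 3s = 4.5 × 10^-19 ≪ 0.084, so the approximation is valid.

s = 1.5e-19 M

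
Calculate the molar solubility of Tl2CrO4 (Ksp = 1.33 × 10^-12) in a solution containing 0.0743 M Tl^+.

s ≈ 2.41e-10 M

Tl2CrO4(s) ⇌ 2 Tl^+ + CrO4^2-
Ksp = [Tl^+]^2[CrO4^2-]
If s mol/L dissolves here, [Tl^+] = 0.0743 + 2s ≈ 0.0743, [CrO4^2-] = s (common-ion effect: Tl^+ is already 0.0743 M).
Ksp ≈ (0.0743)^2 × s
s = 2.41 × 10^-10 M
Check: 2s = 4.8 × 10^-10 ≪ 0.0743, so the approximation is valid.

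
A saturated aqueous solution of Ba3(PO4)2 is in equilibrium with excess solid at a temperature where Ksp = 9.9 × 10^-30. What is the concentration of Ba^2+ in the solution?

[Ba^2+] ≈ 1.9 × 10^-6 M

Ba3(PO4)2(s) ⇌ 3 Ba^2+ + 2 PO4^3-
Ksp = [Ba^2+]^3[PO4^3-]^2
With molar solubility s: [Ba^2+] = 3s, [PO4^3-] = 2s.
Substituting: Ksp = (3s)^3(2s)^2 = 108s^5
Solving, s = (9.9 × 10^-30/108)^(1/5) = 6.20 × 10^-7 M
[Ba^2+] = 3s = 1.9 x 10^-6 M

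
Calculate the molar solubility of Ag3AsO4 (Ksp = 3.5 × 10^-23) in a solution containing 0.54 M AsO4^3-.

s ≈ 1.3 x 10^-8 M

Ag3AsO4(s) <=> 3 Ag^+(aq) + AsO4^3-(aq)
Ksp = [Ag^+]^3[AsO4^3-]
If s mol/L dissolves here, [Ag^+] = 3s, [AsO4^3-] = 0.54 + s ≈ 0.54 (since the AsO4^3- already present dominates).
Ksp ≈ (3s)^3 × 0.54
s = 1.3 × 10^-8 M
Check: s = 1.3 × 10^-8 ≪ 0.54, so the approximation is valid.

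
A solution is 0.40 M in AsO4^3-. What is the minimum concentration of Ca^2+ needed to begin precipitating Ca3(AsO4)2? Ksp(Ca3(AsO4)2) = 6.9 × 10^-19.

Ca3(AsO4)2(s) <=> 3 Ca^2+ + 2 AsO4^3-
Ksp = [Ca^2+]^3[AsO4^3-]^2
Precipitation begins when Q = Ksp. With [AsO4^3-] = 0.40 M:
6.9 × 10^-19 = (0.40)^2 × [Ca^2+]^3
[Ca^2+] = (6.9 × 10^-19 / 1.60 × 10^-1)^(1/3) = 1.6 × 10^-6 M

[Ca^2+] = 1.6 × 10^-6 M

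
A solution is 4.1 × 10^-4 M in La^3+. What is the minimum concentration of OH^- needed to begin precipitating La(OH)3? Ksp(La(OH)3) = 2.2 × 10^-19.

La(OH)3(s) ⇌ La^3+ + 3 OH^-
Ksp = [La^3+][OH^-]^3
Precipitation begins when Q = Ksp. With [La^3+] = 4.1 × 10^-4 M:
2.2 × 10^-19 = (4.1 × 10^-4) × [OH^-]^3
[OH^-] = (2.2 × 10^-19 / 4.1 × 10^-4)^(1/3) = 8.1 × 10^-6 M

[OH^-] ≈ 8.1e-6 M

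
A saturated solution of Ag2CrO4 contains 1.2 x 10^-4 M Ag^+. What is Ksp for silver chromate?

Ag2CrO4(s) <=> 2 Ag^+ + CrO4^2-
Stoichiometry gives [CrO4^2-] = (1/2)[Ag^+] = 6.00 x 10^-5 M.
Ksp = [Ag^+]^2[CrO4^2-]
Ksp = (1.2 x 10^-4)^2 × 6.00 × 10^-5 = 8.6 × 10^-13

Ksp = 8.6 x 10^-13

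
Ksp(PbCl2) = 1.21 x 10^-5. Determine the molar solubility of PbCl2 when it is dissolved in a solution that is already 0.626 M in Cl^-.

3.09e-5 M

PbCl2(s) ⇌ Pb^2+(aq) + 2 Cl^-(aq)
Ksp = [Pb^2+][Cl^-]^2
Let s be the molar solubility in this solution. [Pb^2+] = s, [Cl^-] = 0.626 + 2s ≈ 0.626 (since the Cl^- already present dominates).
Ksp ≈ s × (0.626)^2
s = 3.09 × 10^-5 M
Check: 2s = 6.2 × 10^-5 ≪ 0.626, so the approximation is valid.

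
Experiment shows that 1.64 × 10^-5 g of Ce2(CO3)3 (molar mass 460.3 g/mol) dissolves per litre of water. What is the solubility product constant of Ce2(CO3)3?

Ksp ≈ 6.20 × 10^-36

Molar solubility s = (1.64 x 10^-5 g/L) / (460.3 g/mol) = 3.563 x 10^-8 M.
Ce2(CO3)3(s) <=> 2 Ce^3+ + 3 CO3^2-
With molar solubility s: [Ce^3+] = 2s, [CO3^2-] = 3s.
Ksp = [Ce^3+]^2[CO3^2-]^3
So Ksp = (2s)^2 × (3s)^3 = 108s^5
With s = 3.563 x 10^-8: Ksp = 6.20 × 10^-36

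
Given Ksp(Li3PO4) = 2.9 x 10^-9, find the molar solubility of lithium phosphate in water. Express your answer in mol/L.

s = 3.2 × 10^-3 M

Li3PO4(s) ⇌ 3 Li^+(aq) + PO4^3-(aq)
Ksp = [Li^+]^3[PO4^3-]
With molar solubility s: [Li^+] = 3s, [PO4^3-] = s.
Substituting: Ksp = (3s)^3s = 27s^4
s^4 = 2.9 x 10^-9 / 27, so s = 3.2 × 10^-3 M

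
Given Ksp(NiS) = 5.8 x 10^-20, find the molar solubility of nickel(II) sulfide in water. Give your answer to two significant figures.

NiS(s) <=> Ni^2+ + S^2-
Ksp = [Ni^2+][S^2-]
Let s = molar solubility. Then [Ni^2+] = s and [S^2-] = s.
Ksp = s × s = s^2
s = √(5.8 x 10^-20) = 2.4 × 10^-10 M

2.4e-10 M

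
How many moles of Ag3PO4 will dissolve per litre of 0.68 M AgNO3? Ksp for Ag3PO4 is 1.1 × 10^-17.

Ag3PO4(s) <=> 3 Ag^+(aq) + PO4^3-(aq)
Ksp = [Ag^+]^3[PO4^3-]
Let s = moles of Ag3PO4 that dissolve per litre. [Ag^+] = 0.68 + 3s ≈ 0.68, [PO4^3-] = s (since Ag^+ from AgNO3 dominates).
Ksp ≈ (0.68)^3 × s
s = 3.5 × 10^-17 M
Check: 3s = 1.0 × 10^-16 ≪ 0.68, so the approximation is valid.

s = 3.5 × 10^-17 M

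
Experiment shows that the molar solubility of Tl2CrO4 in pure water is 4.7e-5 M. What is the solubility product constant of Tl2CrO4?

Tl2CrO4(s) ⇌ 2 Tl^+ + CrO4^2-
For each mole of Tl2CrO4 that dissolves: [Tl^+] = 2s, [CrO4^2-] = s.
Ksp = [Tl^+]^2[CrO4^2-]
Ksp = (2s)^2s = 4s^3
With s = 4.7 x 10^-5: Ksp = 4.2 x 10^-13

Ksp = 4.2 x 10^-13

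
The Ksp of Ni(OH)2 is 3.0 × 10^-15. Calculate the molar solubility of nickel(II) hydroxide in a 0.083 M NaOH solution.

Ni(OH)2(s) ⇌ Ni^2+ + 2 OH^-
Ksp = [Ni^2+][OH^-]^2
If s mol/L dissolves here, [Ni^2+] = s, [OH^-] = 0.083 + 2s ≈ 0.083 (since OH^- from NaOH dominates).
Ksp ≈ s × (0.083)^2
s = 4.4 × 10^-13 M
Check: 2s = 8.7 × 10^-13 ≪ 0.083, so the approximation is valid.

s ≈ 4.4 x 10^-13 M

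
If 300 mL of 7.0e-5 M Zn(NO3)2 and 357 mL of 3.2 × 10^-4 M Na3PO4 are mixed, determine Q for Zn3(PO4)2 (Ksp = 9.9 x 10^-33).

9.9e-22

Total volume = 300 + 357 = 657 mL.
[Zn^2+] = 7.0 x 10^-5 × (300/657) = 3.20 × 10^-5 M
[PO4^3-] = 3.2 × 10^-4 × (357/657) = 1.74 × 10^-4 M
Zn3(PO4)2(s) ⇌ 3 Zn^2+(aq) + 2 PO4^3-(aq), so Q = [Zn^2+]^3[PO4^3-]^2
Q = (3.20 x 10^-5)^3(1.74 × 10^-4)^2 = 9.9 x 10^-22
Q > Ksp, so Zn3(PO4)2 will precipitate.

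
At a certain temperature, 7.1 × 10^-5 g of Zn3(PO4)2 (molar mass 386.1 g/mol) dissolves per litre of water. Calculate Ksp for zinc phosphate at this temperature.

Molar solubility s = (7.1 × 10^-5 g/L) / (386.1 g/mol) = 1.84 × 10^-7 M.
Zn3(PO4)2(s) <=> 3 Zn^2+ + 2 PO4^3-
Let s = molar solubility. Then [Zn^2+] = 3s and [PO4^3-] = 2s.
Ksp = [Zn^2+]^3[PO4^3-]^2
Ksp = (3s)^3(2s)^2 = 108s^5
Ksp = 108 × (1.84 x 10^-7)^5 = 2.3 x 10^-32

2.3 × 10^-32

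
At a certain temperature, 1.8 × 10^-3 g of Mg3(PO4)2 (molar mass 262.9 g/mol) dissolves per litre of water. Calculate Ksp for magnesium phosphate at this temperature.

Molar solubility s = (1.8 × 10^-3 g/L) / (262.9 g/mol) = 6.85 x 10^-6 M.
Mg3(PO4)2(s) ⇌ 3 Mg^2+ + 2 PO4^3-
For each mole of Mg3(PO4)2 that dissolves: [Mg^2+] = 3s, [PO4^3-] = 2s.
Ksp = [Mg^2+]^3[PO4^3-]^2
Substituting: Ksp = (3s)^3(2s)^2 = 108s^5
Ksp = 108 × (6.85 × 10^-6)^5 = 1.6 × 10^-24

Ksp = 1.6 × 10^-24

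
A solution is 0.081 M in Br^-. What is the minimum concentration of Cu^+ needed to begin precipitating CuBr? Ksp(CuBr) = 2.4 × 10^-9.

CuBr(s) <=> Cu^+(aq) + Br^-(aq)
Ksp = [Cu^+][Br^-]
Precipitation begins when Q = Ksp. With [Br^-] = 0.081 M:
2.4 × 10^-9 = (0.081) × [Cu^+]
[Cu^+] = (2.4 × 10^-9 / 8.1 × 10^-2) = 3.0 x 10^-8 M

[Cu^+] = 3.0 × 10^-8 M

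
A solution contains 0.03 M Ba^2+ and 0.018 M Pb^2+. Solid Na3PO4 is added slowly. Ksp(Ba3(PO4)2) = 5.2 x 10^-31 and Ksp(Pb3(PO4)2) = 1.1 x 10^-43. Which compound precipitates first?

Pb3(PO4)2

Each salt begins to precipitate when Q = Ksp, i.e. when [PO4^3-] reaches its threshold.
For Ba3(PO4)2: 5.2 x 10^-31 = (0.03)^3 × [PO4^3-]^2  ⇒  [PO4^3-] = 1.4 × 10^-13 M.
For Pb3(PO4)2: 1.1 x 10^-43 = (0.018)^3 × [PO4^3-]^2  ⇒  [PO4^3-] = 1.4 x 10^-19 M.
The salt with the lower threshold [PO4^3-] precipitates first: Pb3(PO4)2.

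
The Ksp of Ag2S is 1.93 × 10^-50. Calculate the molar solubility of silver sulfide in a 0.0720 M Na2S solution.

s ≈ 2.59e-25 M

Ag2S(s) <=> 2 Ag^+ + S^2-
Ksp = [Ag^+]^2[S^2-]
Let s = moles of Ag2S that dissolve per litre. [Ag^+] = 2s, [S^2-] = 0.0720 + s ≈ 0.0720 (Ksp is small, so little additional dissolves).
Ksp ≈ (2s)^2 × 0.0720
s = 2.59 x 10^-25 M
Check: s = 2.6 × 10^-25 ≪ 0.0720, so the approximation is valid.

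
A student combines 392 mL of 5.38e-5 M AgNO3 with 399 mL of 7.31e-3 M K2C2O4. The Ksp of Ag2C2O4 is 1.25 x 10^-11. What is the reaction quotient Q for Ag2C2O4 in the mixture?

Total volume = 392 + 399 = 791 mL.
[Ag^+] = 5.38 × 10^-5 × (392/791) = 2.666 x 10^-5 M
[C2O4^2-] = 7.31 x 10^-3 × (399/791) = 3.687 x 10^-3 M
Ag2C2O4(s) <=> 2 Ag^+ + C2O4^2-, so Q = [Ag^+]^2[C2O4^2-]
Q = (2.666 × 10^-5)^2(3.687 x 10^-3) = 2.62 × 10^-12
Q < Ksp, so no precipitate of Ag2C2O4 forms.

2.62e-12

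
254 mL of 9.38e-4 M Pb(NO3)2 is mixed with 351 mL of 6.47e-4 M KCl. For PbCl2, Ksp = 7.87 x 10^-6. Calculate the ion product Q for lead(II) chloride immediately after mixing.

Q = 5.55 x 10^-11

Total volume = 254 + 351 = 605 mL.
[Pb^2+] = 9.38 × 10^-4 × (254/605) = 3.938 × 10^-4 M
[Cl^-] = 6.47 × 10^-4 × (351/605) = 3.754 × 10^-4 M
PbCl2(s) ⇌ Pb^2+(aq) + 2 Cl^-(aq), so Q = [Pb^2+][Cl^-]^2
Q = (3.938 × 10^-4)(3.754 x 10^-4)^2 = 5.55 × 10^-11
Q < Ksp, so no precipitate of PbCl2 forms.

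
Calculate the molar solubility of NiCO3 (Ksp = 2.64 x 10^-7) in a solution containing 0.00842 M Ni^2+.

s ≈ 3.14 × 10^-5 M

NiCO3(s) ⇌ Ni^2+ + CO3^2-
Ksp = [Ni^2+][CO3^2-]
Let s = moles of NiCO3 that dissolve per litre. [Ni^2+] = 0.00842 + s ≈ 0.00842, [CO3^2-] = s (common-ion effect: Ni^2+ is already 0.00842 M).
Ksp ≈ 0.00842 × s
s = 3.14 x 10^-5 M
Check: s = 3.1 × 10^-5 ≪ 0.00842, so the approximation is valid.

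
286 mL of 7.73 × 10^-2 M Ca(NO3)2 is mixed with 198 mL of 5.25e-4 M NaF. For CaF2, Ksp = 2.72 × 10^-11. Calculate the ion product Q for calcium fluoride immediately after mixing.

Q = 2.11 × 10^-9

Total volume = 286 + 198 = 484 mL.
[Ca^2+] = 7.73 × 10^-2 × (286/484) = 4.568 x 10^-2 M
[F^-] = 5.25 × 10^-4 × (198/484) = 2.148 × 10^-4 M
CaF2(s) ⇌ Ca^2+ + 2 F^-, so Q = [Ca^2+][F^-]^2
Q = (4.568 x 10^-2)(2.148 × 10^-4)^2 = 2.11 × 10^-9
Q > Ksp, so CaF2 will precipitate.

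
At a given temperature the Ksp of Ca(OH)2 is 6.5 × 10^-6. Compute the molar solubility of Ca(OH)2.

Ca(OH)2(s) ⇌ Ca^2+ + 2 OH^-
Ksp = [Ca^2+][OH^-]^2
With molar solubility s: [Ca^2+] = s, [OH^-] = 2s.
Substituting: Ksp = s(2s)^2 = 4s^3
s = (6.5 × 10^-6 / 4)^(1/3) = 1.2 x 10^-2 M

s ≈ 1.2 × 10^-2 M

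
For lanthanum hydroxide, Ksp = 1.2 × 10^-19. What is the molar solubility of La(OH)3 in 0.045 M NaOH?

La(OH)3(s) ⇌ La^3+ + 3 OH^-
Ksp = [La^3+][OH^-]^3
Let s = moles of La(OH)3 that dissolve per litre. [La^3+] = s, [OH^-] = 0.045 + 3s ≈ 0.045 (common-ion effect: OH^- is already 0.045 M).
Ksp ≈ s × (0.045)^3
s = 1.3 x 10^-15 M
Check: 3s = 4.0 × 10^-15 ≪ 0.045, so the approximation is valid.

s = 1.3 × 10^-15 M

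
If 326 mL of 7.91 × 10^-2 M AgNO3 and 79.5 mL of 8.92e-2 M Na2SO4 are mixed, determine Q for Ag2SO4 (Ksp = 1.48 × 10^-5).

Total volume = 326 + 79.5 = 405.5 mL.
[Ag^+] = 7.91 × 10^-2 × (326/405.5) = 6.359 × 10^-2 M
[SO4^2-] = 8.92 × 10^-2 × (79.5/405.5) = 1.749 x 10^-2 M
Ag2SO4(s) ⇌ 2 Ag^+(aq) + SO4^2-(aq), so Q = [Ag^+]^2[SO4^2-]
Q = (6.359 × 10^-2)^2(1.749 x 10^-2) = 7.07 × 10^-5
Q > Ksp, so Ag2SO4 will precipitate.

7.07 × 10^-5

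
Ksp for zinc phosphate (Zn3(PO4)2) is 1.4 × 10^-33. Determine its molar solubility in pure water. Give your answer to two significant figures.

Zn3(PO4)2(s) ⇌ 3 Zn^2+(aq) + 2 PO4^3-(aq)
Ksp = [Zn^2+]^3[PO4^3-]^2
For each mole of Zn3(PO4)2 that dissolves: [Zn^2+] = 3s, [PO4^3-] = 2s.
Ksp = (3s)^3(2s)^2 = 108s^5
s^5 = 1.4 × 10^-33 / 108, so s = 1.1 × 10^-7 M

1.1 × 10^-7 M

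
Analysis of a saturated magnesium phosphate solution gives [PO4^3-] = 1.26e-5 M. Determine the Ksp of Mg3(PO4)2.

Mg3(PO4)2(s) ⇌ 3 Mg^2+(aq) + 2 PO4^3-(aq)
Stoichiometry gives [Mg^2+] = (3/2)[PO4^3-] = 1.890 x 10^-5 M.
Ksp = [Mg^2+]^3[PO4^3-]^2
Ksp = (1.890 × 10^-5)^3 × (1.26 × 10^-5)^2 = 1.07 × 10^-24

1.07 × 10^-24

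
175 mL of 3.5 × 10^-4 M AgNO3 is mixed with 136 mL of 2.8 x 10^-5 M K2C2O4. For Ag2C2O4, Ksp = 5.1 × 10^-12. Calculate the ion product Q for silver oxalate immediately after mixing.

Total volume = 175 + 136 = 311 mL.
[Ag^+] = 3.5 × 10^-4 × (175/311) = 1.97 × 10^-4 M
[C2O4^2-] = 2.8 × 10^-5 × (136/311) = 1.22 x 10^-5 M
Ag2C2O4(s) ⇌ 2 Ag^+(aq) + C2O4^2-(aq), so Q = [Ag^+]^2[C2O4^2-]
Q = (1.97 x 10^-4)^2(1.22 × 10^-5) = 4.7 × 10^-13
Q < Ksp, so no precipitate of Ag2C2O4 forms.

Q ≈ 4.7 × 10^-13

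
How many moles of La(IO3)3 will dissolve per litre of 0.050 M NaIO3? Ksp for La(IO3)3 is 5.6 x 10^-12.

4.5 × 10^-8 M

La(IO3)3(s) <=> La^3+ + 3 IO3^-
Ksp = [La^3+][IO3^-]^3
Let s = moles of La(IO3)3 that dissolve per litre. [La^3+] = s, [IO3^-] = 0.050 + 3s ≈ 0.050 (common-ion effect: IO3^- is already 0.050 M).
Ksp ≈ s × (0.050)^3
s = 4.5 × 10^-8 M
Check: 3s = 1.3 × 10^-7 ≪ 0.050, so the approximation is valid.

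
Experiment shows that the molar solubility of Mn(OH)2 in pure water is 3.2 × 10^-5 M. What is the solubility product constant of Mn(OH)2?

Mn(OH)2(s) <=> Mn^2+(aq) + 2 OH^-(aq)
Let s = molar solubility. Then [Mn^2+] = s and [OH^-] = 2s.
Ksp = [Mn^2+][OH^-]^2
Substituting: Ksp = s(2s)^2 = 4s^3
With s = 3.2 × 10^-5: Ksp = 1.3 × 10^-13

Ksp ≈ 1.3e-13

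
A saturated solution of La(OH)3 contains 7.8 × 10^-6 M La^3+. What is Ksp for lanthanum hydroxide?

La(OH)3(s) <=> La^3+(aq) + 3 OH^-(aq)
Stoichiometry gives [OH^-] = (3/1)[La^3+] = 2.34 × 10^-5 M.
Ksp = [La^3+][OH^-]^3
Ksp = 7.8 × 10^-6 × (2.34 × 10^-5)^3 = 1.0 × 10^-19

1.0 × 10^-19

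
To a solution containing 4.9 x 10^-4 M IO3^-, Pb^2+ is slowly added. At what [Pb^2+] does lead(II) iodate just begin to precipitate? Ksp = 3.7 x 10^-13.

1.5e-6 M

Pb(IO3)2(s) <=> Pb^2+ + 2 IO3^-
Ksp = [Pb^2+][IO3^-]^2
Precipitation begins when Q = Ksp. With [IO3^-] = 4.9 x 10^-4 M:
3.7 x 10^-13 = (4.9 x 10^-4)^2 × [Pb^2+]
[Pb^2+] = (3.7 x 10^-13 / 2.40 x 10^-7) = 1.5 x 10^-6 M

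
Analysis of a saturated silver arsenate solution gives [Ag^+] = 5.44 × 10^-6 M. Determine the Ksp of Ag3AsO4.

2.92e-22

Ag3AsO4(s) ⇌ 3 Ag^+ + AsO4^3-
Stoichiometry gives [AsO4^3-] = (1/3)[Ag^+] = 1.813 x 10^-6 M.
Ksp = [Ag^+]^3[AsO4^3-]
Ksp = (5.44 × 10^-6)^3 × 1.813 × 10^-6 = 2.92 × 10^-22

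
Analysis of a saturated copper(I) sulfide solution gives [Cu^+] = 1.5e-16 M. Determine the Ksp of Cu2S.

Cu2S(s) ⇌ 2 Cu^+ + S^2-
Stoichiometry gives [S^2-] = (1/2)[Cu^+] = 7.50 × 10^-17 M.
Ksp = [Cu^+]^2[S^2-]
Ksp = (1.5 × 10^-16)^2 × 7.50 × 10^-17 = 1.7 x 10^-48

Ksp = 1.7 x 10^-48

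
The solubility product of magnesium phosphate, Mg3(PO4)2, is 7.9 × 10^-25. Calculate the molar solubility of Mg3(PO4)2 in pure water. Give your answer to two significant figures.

Mg3(PO4)2(s) <=> 3 Mg^2+(aq) + 2 PO4^3-(aq)
Ksp = [Mg^2+]^3[PO4^3-]^2
Let s = molar solubility. Then [Mg^2+] = 3s and [PO4^3-] = 2s.
Ksp = (3s)^3(2s)^2 = 108s^5
s = (7.9 × 10^-25 / 108)^(1/5) = 5.9 × 10^-6 M

s ≈ 5.9 × 10^-6 M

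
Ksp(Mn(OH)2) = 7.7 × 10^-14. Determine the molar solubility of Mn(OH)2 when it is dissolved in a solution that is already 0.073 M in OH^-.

Mn(OH)2(s) <=> Mn^2+ + 2 OH^-
Ksp = [Mn^2+][OH^-]^2
Let s = moles of Mn(OH)2 that dissolve per litre. [Mn^2+] = s, [OH^-] = 0.073 + 2s ≈ 0.073 (Ksp is small, so little additional dissolves).
Ksp ≈ s × (0.073)^2
s = 1.4 × 10^-11 M
Check: 2s = 2.9 × 10^-11 ≪ 0.073, so the approximation is valid.

s = 1.4 × 10^-11 M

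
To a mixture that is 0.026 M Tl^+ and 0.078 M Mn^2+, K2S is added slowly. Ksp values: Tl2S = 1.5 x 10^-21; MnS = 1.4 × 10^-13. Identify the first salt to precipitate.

Tl2S

Each salt begins to precipitate when Q = Ksp, i.e. when [S^2-] reaches its threshold.
For Tl2S: 1.5 x 10^-21 = (0.026)^2 × [S^2-]  ⇒  [S^2-] = 2.2 x 10^-18 M.
For MnS: 1.4 × 10^-13 = 0.078 × [S^2-]  ⇒  [S^2-] = 1.8 x 10^-12 M.
The salt with the lower threshold [S^2-] precipitates first: Tl2S.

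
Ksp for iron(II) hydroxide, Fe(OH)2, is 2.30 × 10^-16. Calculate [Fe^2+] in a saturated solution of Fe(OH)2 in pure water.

Fe(OH)2(s) <=> Fe^2+ + 2 OH^-
Ksp = [Fe^2+][OH^-]^2
For each mole of Fe(OH)2 that dissolves: [Fe^2+] = s, [OH^-] = 2s.
So Ksp = s × (2s)^2 = 4s^3
s^3 = 2.30 × 10^-16 / 4, so s = 3.860 x 10^-6 M
[Fe^2+] = s = 3.86 × 10^-6 M

3.86 × 10^-6 M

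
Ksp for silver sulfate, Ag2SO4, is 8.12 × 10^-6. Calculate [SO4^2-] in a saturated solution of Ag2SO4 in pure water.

Ag2SO4(s) ⇌ 2 Ag^+(aq) + SO4^2-(aq)
Ksp = [Ag^+]^2[SO4^2-]
With molar solubility s: [Ag^+] = 2s, [SO4^2-] = s.
Ksp = (2s)^2s = 4s^3
s^3 = 8.12 × 10^-6 / 4, so s = 1.266 x 10^-2 M
[SO4^2-] = s = 1.27 × 10^-2 M

[SO4^2-] ≈ 0.0127 M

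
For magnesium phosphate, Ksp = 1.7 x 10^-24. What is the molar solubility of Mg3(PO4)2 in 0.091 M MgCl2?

Mg3(PO4)2(s) <=> 3 Mg^2+(aq) + 2 PO4^3-(aq)
Ksp = [Mg^2+]^3[PO4^3-]^2
If s mol/L dissolves here, [Mg^2+] = 0.091 + 3s ≈ 0.091, [PO4^3-] = 2s (since Mg^2+ from MgCl2 dominates).
Ksp ≈ (0.091)^3 × (2s)^2
s = 2.4 × 10^-11 M
Check: 3s = 7.1 x 10^-11 ≪ 0.091, so the approximation is valid.

s ≈ 2.4 × 10^-11 M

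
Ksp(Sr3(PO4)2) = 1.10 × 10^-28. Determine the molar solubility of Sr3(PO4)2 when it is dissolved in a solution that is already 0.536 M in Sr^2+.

s ≈ 1.34e-14 M

Sr3(PO4)2(s) ⇌ 3 Sr^2+(aq) + 2 PO4^3-(aq)
Ksp = [Sr^2+]^3[PO4^3-]^2
If s mol/L dissolves here, [Sr^2+] = 0.536 + 3s ≈ 0.536, [PO4^3-] = 2s (since the Sr^2+ already present dominates).
Ksp ≈ (0.536)^3 × (2s)^2
s = 1.34 x 10^-14 M
Check: 3s = 4.0 × 10^-14 ≪ 0.536, so the approximation is valid.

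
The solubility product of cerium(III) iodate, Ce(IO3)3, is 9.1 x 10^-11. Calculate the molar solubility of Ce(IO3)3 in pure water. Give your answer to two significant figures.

s ≈ 1.4e-3 M

Ce(IO3)3(s) ⇌ Ce^3+(aq) + 3 IO3^-(aq)
Ksp = [Ce^3+][IO3^-]^3
For each mole of Ce(IO3)3 that dissolves: [Ce^3+] = s, [IO3^-] = 3s.
So Ksp = s × (3s)^3 = 27s^4
Solving, s = (9.1 x 10^-11/27)^(1/4) = 1.4 × 10^-3 M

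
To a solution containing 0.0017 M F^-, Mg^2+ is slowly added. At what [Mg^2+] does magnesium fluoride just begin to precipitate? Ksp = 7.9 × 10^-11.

2.7 × 10^-5 M

MgF2(s) ⇌ Mg^2+ + 2 F^-
Ksp = [Mg^2+][F^-]^2
Precipitation begins when Q = Ksp. With [F^-] = 0.0017 M:
7.9 × 10^-11 = (0.0017)^2 × [Mg^2+]
[Mg^2+] = (7.9 × 10^-11 / 2.89 x 10^-6) = 2.7 x 10^-5 M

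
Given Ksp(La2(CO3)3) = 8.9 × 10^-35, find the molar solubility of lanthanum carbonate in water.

6.1e-8 M

La2(CO3)3(s) ⇌ 2 La^3+(aq) + 3 CO3^2-(aq)
Ksp = [La^3+]^2[CO3^2-]^3
For each mole of La2(CO3)3 that dissolves: [La^3+] = 2s, [CO3^2-] = 3s.
Ksp = (2s)^2(3s)^3 = 108s^5
s = (8.9 × 10^-35 / 108)^(1/5) = 6.1 x 10^-8 M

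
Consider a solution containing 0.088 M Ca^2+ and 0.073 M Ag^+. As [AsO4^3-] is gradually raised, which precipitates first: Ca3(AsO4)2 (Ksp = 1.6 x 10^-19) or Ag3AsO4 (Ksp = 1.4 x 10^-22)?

Ag3AsO4

Precipitation of each salt starts when its ion product equals its Ksp.
For Ca3(AsO4)2: 1.6 x 10^-19 = (0.088)^3 × [AsO4^3-]^2  ⇒  [AsO4^3-] = 1.5 x 10^-8 M.
For Ag3AsO4: 1.4 x 10^-22 = (0.073)^3 × [AsO4^3-]  ⇒  [AsO4^3-] = 3.6 × 10^-19 M.
The salt with the lower threshold [AsO4^3-] precipitates first: Ag3AsO4.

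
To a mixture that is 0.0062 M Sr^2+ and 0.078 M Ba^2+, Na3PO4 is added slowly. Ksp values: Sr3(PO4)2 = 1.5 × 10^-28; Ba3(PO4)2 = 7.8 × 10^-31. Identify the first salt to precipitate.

Ba3(PO4)2

Each salt begins to precipitate when Q = Ksp, i.e. when [PO4^3-] reaches its threshold.
For Sr3(PO4)2: 1.5 × 10^-28 = (0.0062)^3 × [PO4^3-]^2  ⇒  [PO4^3-] = 2.5 x 10^-11 M.
For Ba3(PO4)2: 7.8 × 10^-31 = (0.078)^3 × [PO4^3-]^2  ⇒  [PO4^3-] = 4.1 × 10^-14 M.
The salt with the lower threshold [PO4^3-] precipitates first: Ba3(PO4)2.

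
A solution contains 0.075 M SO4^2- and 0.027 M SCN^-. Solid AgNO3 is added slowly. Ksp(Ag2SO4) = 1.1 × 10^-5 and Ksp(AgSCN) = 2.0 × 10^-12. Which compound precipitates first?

Precipitation of each salt starts when its ion product equals its Ksp.
For Ag2SO4: 1.1 × 10^-5 = 0.075 × [Ag^+]^2  ⇒  [Ag^+] = 1.2 × 10^-2 M.
For AgSCN: 2.0 × 10^-12 = 0.027 × [Ag^+]  ⇒  [Ag^+] = 7.4 × 10^-11 M.
The salt with the lower threshold [Ag^+] precipitates first: AgSCN.

AgSCN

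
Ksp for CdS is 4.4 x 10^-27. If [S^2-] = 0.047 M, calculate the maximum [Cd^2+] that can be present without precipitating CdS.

CdS(s) ⇌ Cd^2+ + S^2-
Ksp = [Cd^2+][S^2-]
Precipitation begins when Q = Ksp. With [S^2-] = 0.047 M:
4.4 x 10^-27 = (0.047) × [Cd^2+]
[Cd^2+] = (4.4 x 10^-27 / 4.7 x 10^-2) = 9.4 x 10^-26 M

9.4 × 10^-26 M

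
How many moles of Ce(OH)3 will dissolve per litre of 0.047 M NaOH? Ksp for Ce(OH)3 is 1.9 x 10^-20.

Ce(OH)3(s) ⇌ Ce^3+(aq) + 3 OH^-(aq)
Ksp = [Ce^3+][OH^-]^3
If s mol/L dissolves here, [Ce^3+] = s, [OH^-] = 0.047 + 3s ≈ 0.047 (common-ion effect: OH^- is already 0.047 M).
Ksp ≈ s × (0.047)^3
s = 1.8 x 10^-16 M
Check: 3s = 5.5 × 10^-16 ≪ 0.047, so the approximation is valid.

s = 1.8e-16 M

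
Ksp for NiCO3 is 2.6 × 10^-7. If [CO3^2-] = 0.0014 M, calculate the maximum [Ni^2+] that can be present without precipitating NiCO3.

NiCO3(s) ⇌ Ni^2+ + CO3^2-
Ksp = [Ni^2+][CO3^2-]
Precipitation begins when Q = Ksp. With [CO3^2-] = 0.0014 M:
2.6 × 10^-7 = (0.0014) × [Ni^2+]
[Ni^2+] = (2.6 × 10^-7 / 1.4 × 10^-3) = 1.9 × 10^-4 M

1.9e-4 M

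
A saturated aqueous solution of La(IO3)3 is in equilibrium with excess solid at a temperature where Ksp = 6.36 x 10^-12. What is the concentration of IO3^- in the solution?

La(IO3)3(s) <=> La^3+(aq) + 3 IO3^-(aq)
Ksp = [La^3+][IO3^-]^3
Let s = molar solubility. Then [La^3+] = s and [IO3^-] = 3s.
Ksp = s(3s)^3 = 27s^4
s = (6.36 x 10^-12 / 27)^(1/4) = 6.967 × 10^-4 M
[IO3^-] = 3s = 2.09 × 10^-3 M

[IO3^-] = 2.09 x 10^-3 M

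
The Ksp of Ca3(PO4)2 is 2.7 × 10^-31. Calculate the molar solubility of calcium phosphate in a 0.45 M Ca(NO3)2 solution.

Ca3(PO4)2(s) ⇌ 3 Ca^2+(aq) + 2 PO4^3-(aq)
Ksp = [Ca^2+]^3[PO4^3-]^2
Let s = moles of Ca3(PO4)2 that dissolve per litre. [Ca^2+] = 0.45 + 3s ≈ 0.45, [PO4^3-] = 2s (since Ca^2+ from Ca(NO3)2 dominates).
Ksp ≈ (0.45)^3 × (2s)^2
s = 8.6 × 10^-16 M
Check: 3s = 2.6 × 10^-15 ≪ 0.45, so the approximation is valid.

s = 8.6 x 10^-16 M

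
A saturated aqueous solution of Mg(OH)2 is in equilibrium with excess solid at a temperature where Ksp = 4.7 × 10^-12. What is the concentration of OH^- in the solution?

2.1e-4 M

Mg(OH)2(s) ⇌ Mg^2+(aq) + 2 OH^-(aq)
Ksp = [Mg^2+][OH^-]^2
If s mol/L of Mg(OH)2 dissolves, [Mg^2+] = s and [OH^-] = 2s.
Substituting: Ksp = s(2s)^2 = 4s^3
s^3 = 4.7 × 10^-12 / 4, so s = 1.06 × 10^-4 M
[OH^-] = 2s = 2.1 × 10^-4 M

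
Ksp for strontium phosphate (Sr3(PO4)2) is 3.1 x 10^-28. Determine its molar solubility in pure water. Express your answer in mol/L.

Sr3(PO4)2(s) ⇌ 3 Sr^2+(aq) + 2 PO4^3-(aq)
Ksp = [Sr^2+]^3[PO4^3-]^2
With molar solubility s: [Sr^2+] = 3s, [PO4^3-] = 2s.
Ksp = (3s)^3(2s)^2 = 108s^5
s^5 = 3.1 x 10^-28 / 108, so s = 1.2 x 10^-6 M

s ≈ 1.2 x 10^-6 M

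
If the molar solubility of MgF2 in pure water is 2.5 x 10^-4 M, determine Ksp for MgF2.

MgF2(s) ⇌ Mg^2+ + 2 F^-
With molar solubility s: [Mg^2+] = s, [F^-] = 2s.
Ksp = [Mg^2+][F^-]^2
Ksp = s(2s)^2 = 4s^3
With s = 2.5 × 10^-4: Ksp = 6.3 x 10^-11

Ksp ≈ 6.3 x 10^-11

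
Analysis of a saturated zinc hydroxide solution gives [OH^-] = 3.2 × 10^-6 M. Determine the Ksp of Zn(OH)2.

Zn(OH)2(s) <=> Zn^2+(aq) + 2 OH^-(aq)
Stoichiometry gives [Zn^2+] = (1/2)[OH^-] = 1.60 x 10^-6 M.
Ksp = [Zn^2+][OH^-]^2
Ksp = 1.60 × 10^-6 × (3.2 x 10^-6)^2 = 1.6 × 10^-17

Ksp = 1.6 x 10^-17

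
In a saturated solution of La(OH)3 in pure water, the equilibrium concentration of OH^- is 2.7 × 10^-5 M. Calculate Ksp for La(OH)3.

1.8 × 10^-19

La(OH)3(s) ⇌ La^3+(aq) + 3 OH^-(aq)
Stoichiometry gives [La^3+] = (1/3)[OH^-] = 9.00 × 10^-6 M.
Ksp = [La^3+][OH^-]^3
Ksp = 9.00 x 10^-6 × (2.7 × 10^-5)^3 = 1.8 × 10^-19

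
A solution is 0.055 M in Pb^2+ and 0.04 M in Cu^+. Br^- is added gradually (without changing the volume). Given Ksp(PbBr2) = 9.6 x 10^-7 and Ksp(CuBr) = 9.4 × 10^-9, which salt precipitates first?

Precipitation of each salt starts when its ion product equals its Ksp.
For PbBr2: 9.6 x 10^-7 = 0.055 × [Br^-]^2  ⇒  [Br^-] = 4.2 × 10^-3 M.
For CuBr: 9.4 × 10^-9 = 0.04 × [Br^-]  ⇒  [Br^-] = 2.4 × 10^-7 M.
The salt with the lower threshold [Br^-] precipitates first: CuBr.

CuBr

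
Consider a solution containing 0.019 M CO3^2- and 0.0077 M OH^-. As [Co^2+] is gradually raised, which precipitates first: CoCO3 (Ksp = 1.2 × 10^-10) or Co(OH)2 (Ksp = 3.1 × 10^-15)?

Co(OH)2

Precipitation of each salt starts when its ion product equals its Ksp.
For CoCO3: 1.2 × 10^-10 = 0.019 × [Co^2+]  ⇒  [Co^2+] = 6.3 x 10^-9 M.
For Co(OH)2: 3.1 × 10^-15 = (0.0077)^2 × [Co^2+]  ⇒  [Co^2+] = 5.2 x 10^-11 M.
The salt with the lower threshold [Co^2+] precipitates first: Co(OH)2.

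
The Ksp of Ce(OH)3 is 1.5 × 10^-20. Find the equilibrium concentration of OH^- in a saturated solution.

[OH^-] ≈ 1.5 x 10^-5 M

Ce(OH)3(s) <=> Ce^3+ + 3 OH^-
Ksp = [Ce^3+][OH^-]^3
If s mol/L of Ce(OH)3 dissolves, [Ce^3+] = s and [OH^-] = 3s.
Substituting: Ksp = s(3s)^3 = 27s^4
Solving, s = (1.5 × 10^-20/27)^(1/4) = 4.85 x 10^-6 M
[OH^-] = 3s = 1.5 × 10^-5 M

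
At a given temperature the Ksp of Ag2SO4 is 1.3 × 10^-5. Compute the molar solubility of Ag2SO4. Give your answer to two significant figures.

s = 0.015 M

Ag2SO4(s) ⇌ 2 Ag^+(aq) + SO4^2-(aq)
Ksp = [Ag^+]^2[SO4^2-]
With molar solubility s: [Ag^+] = 2s, [SO4^2-] = s.
So Ksp = (2s)^2 × s = 4s^3
s = (1.3 × 10^-5 / 4)^(1/3) = 1.5 × 10^-2 M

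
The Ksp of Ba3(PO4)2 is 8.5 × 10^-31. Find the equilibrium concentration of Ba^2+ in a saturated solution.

1.1 × 10^-6 M

Ba3(PO4)2(s) ⇌ 3 Ba^2+(aq) + 2 PO4^3-(aq)
Ksp = [Ba^2+]^3[PO4^3-]^2
For each mole of Ba3(PO4)2 that dissolves: [Ba^2+] = 3s, [PO4^3-] = 2s.
Substituting: Ksp = (3s)^3(2s)^2 = 108s^5
Solving, s = (8.5 × 10^-31/108)^(1/5) = 3.79 x 10^-7 M
[Ba^2+] = 3s = 1.1 × 10^-6 M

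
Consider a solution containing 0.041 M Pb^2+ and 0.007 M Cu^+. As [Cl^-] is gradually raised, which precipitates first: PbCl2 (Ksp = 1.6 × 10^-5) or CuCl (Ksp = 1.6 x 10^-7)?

Precipitation of each salt starts when its ion product equals its Ksp.
For PbCl2: 1.6 × 10^-5 = 0.041 × [Cl^-]^2  ⇒  [Cl^-] = 2.0 × 10^-2 M.
For CuCl: 1.6 x 10^-7 = 0.007 × [Cl^-]  ⇒  [Cl^-] = 2.3 × 10^-5 M.
The salt with the lower threshold [Cl^-] precipitates first: CuCl.

CuCl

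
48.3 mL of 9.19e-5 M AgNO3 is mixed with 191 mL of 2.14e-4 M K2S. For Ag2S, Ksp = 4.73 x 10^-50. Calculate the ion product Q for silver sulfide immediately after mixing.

Total volume = 48.3 + 191 = 239.3 mL.
[Ag^+] = 9.19 × 10^-5 × (48.3/239.3) = 1.855 × 10^-5 M
[S^2-] = 2.14 × 10^-4 × (191/239.3) = 1.708 × 10^-4 M
Ag2S(s) ⇌ 2 Ag^+(aq) + S^2-(aq), so Q = [Ag^+]^2[S^2-]
Q = (1.855 × 10^-5)^2(1.708 × 10^-4) = 5.88 x 10^-14
Q > Ksp, so Ag2S will precipitate.

5.88e-14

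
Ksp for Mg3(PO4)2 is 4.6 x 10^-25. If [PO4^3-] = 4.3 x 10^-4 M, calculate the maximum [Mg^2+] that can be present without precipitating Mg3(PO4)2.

Mg3(PO4)2(s) ⇌ 3 Mg^2+ + 2 PO4^3-
Ksp = [Mg^2+]^3[PO4^3-]^2
Precipitation begins when Q = Ksp. With [PO4^3-] = 4.3 x 10^-4 M:
4.6 x 10^-25 = (4.3 x 10^-4)^2 × [Mg^2+]^3
[Mg^2+] = (4.6 x 10^-25 / 1.85 x 10^-7)^(1/3) = 1.4 × 10^-6 M

[Mg^2+] ≈ 1.4 × 10^-6 M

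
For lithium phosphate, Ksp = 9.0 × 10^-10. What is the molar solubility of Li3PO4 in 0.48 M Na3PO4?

4.1e-4 M

Li3PO4(s) ⇌ 3 Li^+ + PO4^3-
Ksp = [Li^+]^3[PO4^3-]
Let s = moles of Li3PO4 that dissolve per litre. [Li^+] = 3s, [PO4^3-] = 0.48 + s ≈ 0.48 (common-ion effect: PO4^3- is already 0.48 M).
Ksp ≈ (3s)^3 × 0.48
s = 4.1 x 10^-4 M
Check: s = 4.1 × 10^-4 ≪ 0.48, so the approximation is valid.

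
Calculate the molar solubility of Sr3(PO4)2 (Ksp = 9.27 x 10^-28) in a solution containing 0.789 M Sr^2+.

s ≈ 2.17 x 10^-14 M

Sr3(PO4)2(s) ⇌ 3 Sr^2+(aq) + 2 PO4^3-(aq)
Ksp = [Sr^2+]^3[PO4^3-]^2
Let s = moles of Sr3(PO4)2 that dissolve per litre. [Sr^2+] = 0.789 + 3s ≈ 0.789, [PO4^3-] = 2s (common-ion effect: Sr^2+ is already 0.789 M).
Ksp ≈ (0.789)^3 × (2s)^2
s = 2.17 × 10^-14 M
Check: 3s = 6.5 x 10^-14 ≪ 0.789, so the approximation is valid.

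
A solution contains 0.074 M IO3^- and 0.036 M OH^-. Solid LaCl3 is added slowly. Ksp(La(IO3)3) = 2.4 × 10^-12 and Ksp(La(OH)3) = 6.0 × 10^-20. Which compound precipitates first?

Each salt begins to precipitate when Q = Ksp, i.e. when [La^3+] reaches its threshold.
For La(IO3)3: 2.4 × 10^-12 = (0.074)^3 × [La^3+]  ⇒  [La^3+] = 5.9 × 10^-9 M.
For La(OH)3: 6.0 × 10^-20 = (0.036)^3 × [La^3+]  ⇒  [La^3+] = 1.3 x 10^-15 M.
The salt with the lower threshold [La^3+] precipitates first: La(OH)3.

La(OH)3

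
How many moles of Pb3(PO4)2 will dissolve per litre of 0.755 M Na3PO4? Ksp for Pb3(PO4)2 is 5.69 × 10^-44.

Pb3(PO4)2(s) <=> 3 Pb^2+(aq) + 2 PO4^3-(aq)
Ksp = [Pb^2+]^3[PO4^3-]^2
Let s be the molar solubility in this solution. [Pb^2+] = 3s, [PO4^3-] = 0.755 + 2s ≈ 0.755 (since PO4^3- from Na3PO4 dominates).
Ksp ≈ (3s)^3 × (0.755)^2
s = 1.55 × 10^-15 M
Check: 2s = 3.1 × 10^-15 ≪ 0.755, so the approximation is valid.

1.55 × 10^-15 M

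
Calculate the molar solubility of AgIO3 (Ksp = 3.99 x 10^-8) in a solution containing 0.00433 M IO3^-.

9.21e-6 M

AgIO3(s) <=> Ag^+ + IO3^-
Ksp = [Ag^+][IO3^-]
Let s be the molar solubility in this solution. [Ag^+] = s, [IO3^-] = 0.00433 + s ≈ 0.00433 (since the IO3^- already present dominates).
Ksp ≈ s × 0.00433
s = 9.21 × 10^-6 M
Check: s = 9.2 × 10^-6 ≪ 0.00433, so the approximation is valid.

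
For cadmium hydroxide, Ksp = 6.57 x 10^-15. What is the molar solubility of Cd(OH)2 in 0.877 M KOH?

Cd(OH)2(s) ⇌ Cd^2+(aq) + 2 OH^-(aq)
Ksp = [Cd^2+][OH^-]^2
Let s = moles of Cd(OH)2 that dissolve per litre. [Cd^2+] = s, [OH^-] = 0.877 + 2s ≈ 0.877 (common-ion effect: OH^- is already 0.877 M).
Ksp ≈ s × (0.877)^2
s = 8.54 × 10^-15 M
Check: 2s = 1.7 × 10^-14 ≪ 0.877, so the approximation is valid.

s = 8.54e-15 M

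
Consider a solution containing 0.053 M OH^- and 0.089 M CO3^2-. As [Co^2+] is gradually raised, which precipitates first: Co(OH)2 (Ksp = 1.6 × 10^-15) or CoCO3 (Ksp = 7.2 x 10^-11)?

Precipitation of each salt starts when its ion product equals its Ksp.
For Co(OH)2: 1.6 × 10^-15 = (0.053)^2 × [Co^2+]  ⇒  [Co^2+] = 5.7 × 10^-13 M.
For CoCO3: 7.2 x 10^-11 = 0.089 × [Co^2+]  ⇒  [Co^2+] = 8.1 x 10^-10 M.
The salt with the lower threshold [Co^2+] precipitates first: Co(OH)2.

Co(OH)2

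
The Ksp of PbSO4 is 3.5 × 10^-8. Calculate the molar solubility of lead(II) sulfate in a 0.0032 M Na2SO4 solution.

PbSO4(s) ⇌ Pb^2+ + SO4^2-
Ksp = [Pb^2+][SO4^2-]
If s mol/L dissolves here, [Pb^2+] = s, [SO4^2-] = 0.0032 + s ≈ 0.0032 (common-ion effect: SO4^2- is already 0.0032 M).
Ksp ≈ s × 0.0032
s = 1.1 x 10^-5 M
Check: s = 1.1 × 10^-5 ≪ 0.0032, so the approximation is valid.

s = 1.1 × 10^-5 M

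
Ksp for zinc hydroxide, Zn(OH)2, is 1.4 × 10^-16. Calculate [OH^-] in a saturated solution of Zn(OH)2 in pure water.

6.5e-6 M

Zn(OH)2(s) <=> Zn^2+(aq) + 2 OH^-(aq)
Ksp = [Zn^2+][OH^-]^2
If s mol/L of Zn(OH)2 dissolves, [Zn^2+] = s and [OH^-] = 2s.
So Ksp = s × (2s)^2 = 4s^3
s = (1.4 × 10^-16 / 4)^(1/3) = 3.27 x 10^-6 M
[OH^-] = 2s = 6.5 x 10^-6 M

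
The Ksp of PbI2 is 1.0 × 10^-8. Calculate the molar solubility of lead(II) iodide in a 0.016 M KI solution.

PbI2(s) ⇌ Pb^2+(aq) + 2 I^-(aq)
Ksp = [Pb^2+][I^-]^2
If s mol/L dissolves here, [Pb^2+] = s, [I^-] = 0.016 + 2s ≈ 0.016 (since I^- from KI dominates).
Ksp ≈ s × (0.016)^2
s = 3.9 × 10^-5 M
Check: 2s = 7.8 × 10^-5 ≪ 0.016, so the approximation is valid.

3.9 x 10^-5 M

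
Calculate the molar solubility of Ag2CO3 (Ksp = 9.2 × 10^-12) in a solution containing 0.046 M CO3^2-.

s ≈ 7.1 × 10^-6 M

Ag2CO3(s) ⇌ 2 Ag^+ + CO3^2-
Ksp = [Ag^+]^2[CO3^2-]
Let s = moles of Ag2CO3 that dissolve per litre. [Ag^+] = 2s, [CO3^2-] = 0.046 + s ≈ 0.046 (since the CO3^2- already present dominates).
Ksp ≈ (2s)^2 × 0.046
s = 7.1 × 10^-6 M
Check: s = 7.1 × 10^-6 ≪ 0.046, so the approximation is valid.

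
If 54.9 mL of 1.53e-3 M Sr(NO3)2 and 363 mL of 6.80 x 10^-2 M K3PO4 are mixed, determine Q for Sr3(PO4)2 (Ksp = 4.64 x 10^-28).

Total volume = 54.9 + 363 = 417.9 mL.
[Sr^2+] = 1.53 x 10^-3 × (54.9/417.9) = 2.010 × 10^-4 M
[PO4^3-] = 6.80 x 10^-2 × (363/417.9) = 5.907 × 10^-2 M
Sr3(PO4)2(s) ⇌ 3 Sr^2+(aq) + 2 PO4^3-(aq), so Q = [Sr^2+]^3[PO4^3-]^2
Q = (2.010 x 10^-4)^3(5.907 × 10^-2)^2 = 2.83 × 10^-14
Q > Ksp, so Sr3(PO4)2 will precipitate.

Q = 2.83 × 10^-14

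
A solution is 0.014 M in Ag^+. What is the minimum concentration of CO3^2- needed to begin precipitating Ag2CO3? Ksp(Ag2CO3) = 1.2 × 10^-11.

Ag2CO3(s) <=> 2 Ag^+(aq) + CO3^2-(aq)
Ksp = [Ag^+]^2[CO3^2-]
Precipitation begins when Q = Ksp. With [Ag^+] = 0.014 M:
1.2 × 10^-11 = (0.014)^2 × [CO3^2-]
[CO3^2-] = (1.2 × 10^-11 / 1.96 × 10^-4) = 6.1 x 10^-8 M

[CO3^2-] = 6.1e-8 M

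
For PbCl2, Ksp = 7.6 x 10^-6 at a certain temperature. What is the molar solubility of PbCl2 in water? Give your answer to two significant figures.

s = 1.2 × 10^-2 M

PbCl2(s) ⇌ Pb^2+(aq) + 2 Cl^-(aq)
Ksp = [Pb^2+][Cl^-]^2
If s mol/L of PbCl2 dissolves, [Pb^2+] = s and [Cl^-] = 2s.
Substituting: Ksp = s(2s)^2 = 4s^3
s = (7.6 x 10^-6 / 4)^(1/3) = 1.2 × 10^-2 M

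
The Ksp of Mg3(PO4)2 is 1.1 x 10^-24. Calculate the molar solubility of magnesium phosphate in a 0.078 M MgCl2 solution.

Mg3(PO4)2(s) <=> 3 Mg^2+(aq) + 2 PO4^3-(aq)
Ksp = [Mg^2+]^3[PO4^3-]^2
If s mol/L dissolves here, [Mg^2+] = 0.078 + 3s ≈ 0.078, [PO4^3-] = 2s (since Mg^2+ from MgCl2 dominates).
Ksp ≈ (0.078)^3 × (2s)^2
s = 2.4 × 10^-11 M
Check: 3s = 7.2 x 10^-11 ≪ 0.078, so the approximation is valid.

2.4e-11 M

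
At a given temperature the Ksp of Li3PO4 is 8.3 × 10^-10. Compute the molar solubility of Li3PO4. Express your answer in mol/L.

Li3PO4(s) ⇌ 3 Li^+ + PO4^3-
Ksp = [Li^+]^3[PO4^3-]
Let s = molar solubility. Then [Li^+] = 3s and [PO4^3-] = s.
Ksp = (3s)^3s = 27s^4
Solving, s = (8.3 × 10^-10/27)^(1/4) = 2.4 × 10^-3 M

2.4 × 10^-3 M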